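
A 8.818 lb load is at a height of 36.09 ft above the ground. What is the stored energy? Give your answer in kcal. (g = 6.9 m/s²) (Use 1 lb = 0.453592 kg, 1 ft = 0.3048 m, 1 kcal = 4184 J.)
Convert to SI: m = 3.99977 kg, h = 11.0002 m
PE = mgh = (3.99977)(6.9)(11.0002) = 303.589 J = 0.07256 kcal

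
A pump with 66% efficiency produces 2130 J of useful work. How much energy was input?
W_in = W_out/η = 2130/0.66 = 3227 J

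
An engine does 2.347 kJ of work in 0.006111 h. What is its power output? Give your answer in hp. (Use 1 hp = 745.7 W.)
Convert to SI: W = 2347.0 J, t = 21.9996 s
P = W/t = 2347.0/21.9996 = 106.684 W = 0.1431 hp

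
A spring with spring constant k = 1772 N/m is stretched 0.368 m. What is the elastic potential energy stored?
PE = ½kx² = ½(1772)(0.368)² = 120.0 J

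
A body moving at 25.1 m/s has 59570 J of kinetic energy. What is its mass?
m = 2·KE/v² = 2·59570/(25.1)² = 189.1 kg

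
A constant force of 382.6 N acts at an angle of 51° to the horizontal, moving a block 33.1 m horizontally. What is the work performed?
W = F·d·cosθ = (382.6)(33.1)cos(51°) = 7970 J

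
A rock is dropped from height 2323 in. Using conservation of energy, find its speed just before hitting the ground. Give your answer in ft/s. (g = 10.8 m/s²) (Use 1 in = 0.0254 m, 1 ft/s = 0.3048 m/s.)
Convert to SI: h = 59.0042 m
mgh = ½mv² ⇒ v = √(2gh) = √(2·10.8·59.0042) = 35.7 m/s = 117.1 ft/s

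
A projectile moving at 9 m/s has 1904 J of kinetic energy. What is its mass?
m = 2·KE/v² = 2·1904/(9)² = 47.01 kg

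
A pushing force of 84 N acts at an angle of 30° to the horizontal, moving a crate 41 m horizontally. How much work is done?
W = F·d·cosθ = (84)(41)cos(30°) = 2983 J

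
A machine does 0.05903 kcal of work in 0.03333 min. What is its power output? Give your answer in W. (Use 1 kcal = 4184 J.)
Convert to SI: W = 246.982 J, t = 1.9998 s
P = W/t = 246.982/1.9998 = 123.5 W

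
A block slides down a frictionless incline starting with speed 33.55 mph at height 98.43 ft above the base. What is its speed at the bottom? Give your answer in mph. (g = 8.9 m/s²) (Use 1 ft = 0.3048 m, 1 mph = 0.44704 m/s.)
Convert to SI: v₀ = 14.9982 m/s, h = 30.0015 m
½mv₀² + mgh = ½mv² ⇒ v = √(v₀² + 2gh) = √(14.9982² + 2·8.9·30.0015) = 27.5494 m/s = 61.63 mph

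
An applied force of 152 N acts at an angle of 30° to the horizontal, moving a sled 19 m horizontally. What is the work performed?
W = F·d·cosθ = (152)(19)cos(30°) = 2501 J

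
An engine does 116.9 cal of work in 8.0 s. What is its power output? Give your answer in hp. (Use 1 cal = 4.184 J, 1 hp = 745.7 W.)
Convert to SI: W = 489.11 J, t = 8.0 s
P = W/t = 489.11/8.0 = 61.1387 W = 0.08199 hp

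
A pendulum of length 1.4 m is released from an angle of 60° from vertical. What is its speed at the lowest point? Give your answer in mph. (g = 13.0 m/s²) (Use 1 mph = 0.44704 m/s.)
h = L(1 − cosθ) = 1.4(1 − cos60°) = 0.7 m
v = √(2gh) = √(2·13.0·0.7) = 4.26615 m/s = 9.543 mph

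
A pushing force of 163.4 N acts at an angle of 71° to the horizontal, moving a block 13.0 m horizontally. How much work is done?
W = F·d·cosθ = (163.4)(13.0)cos(71°) = 691.6 J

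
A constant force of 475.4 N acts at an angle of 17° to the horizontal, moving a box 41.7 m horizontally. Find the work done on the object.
W = F·d·cosθ = (475.4)(41.7)cos(17°) = 18960 J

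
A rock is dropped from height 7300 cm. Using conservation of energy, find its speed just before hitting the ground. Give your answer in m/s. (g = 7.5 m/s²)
Convert to SI: h = 73.0 m
mgh = ½mv² ⇒ v = √(2gh) = √(2·7.5·73.0) = 33.09 m/s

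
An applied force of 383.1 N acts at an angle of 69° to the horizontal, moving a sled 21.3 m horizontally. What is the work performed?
W = F·d·cosθ = (383.1)(21.3)cos(69°) = 2924 J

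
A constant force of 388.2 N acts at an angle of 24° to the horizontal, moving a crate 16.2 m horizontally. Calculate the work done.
W = F·d·cosθ = (388.2)(16.2)cos(24°) = 5745 J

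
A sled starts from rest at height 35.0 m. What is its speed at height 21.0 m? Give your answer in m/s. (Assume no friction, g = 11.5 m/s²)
mgh₁ = mgh₂ + ½mv² ⇒ v = √(2g(h₁−h₂)) = √(2·11.5·14.0) = 17.94 m/s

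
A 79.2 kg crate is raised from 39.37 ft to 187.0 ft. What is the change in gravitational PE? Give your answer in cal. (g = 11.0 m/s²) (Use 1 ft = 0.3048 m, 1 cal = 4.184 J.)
Convert to SI: m = 79.2 kg, Δh = 44.9976 m
ΔPE = mgΔh = (79.2)(11.0)(44.9976) = 39201.9 J = 9369 cal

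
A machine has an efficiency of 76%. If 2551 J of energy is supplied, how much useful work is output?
W_out = η·W_in = 0.76·2551 = 1938.76 J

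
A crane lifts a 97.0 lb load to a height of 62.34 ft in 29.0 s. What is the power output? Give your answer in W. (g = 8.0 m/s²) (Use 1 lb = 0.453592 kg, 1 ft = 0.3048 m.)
Convert to SI: m = 43.9984 kg, h = 19.0012 m, t = 29.0 s
P = mgh/t = (43.9984)(8.0)(19.0012)/29.0 = 230.6 W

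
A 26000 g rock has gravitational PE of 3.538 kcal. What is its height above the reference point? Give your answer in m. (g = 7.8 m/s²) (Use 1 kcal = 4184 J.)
Convert to SI: m = 26.0 kg, PE = 14803.0 J
h = PE/(mg) = 14803.0/(26.0·7.8) = 72.99 m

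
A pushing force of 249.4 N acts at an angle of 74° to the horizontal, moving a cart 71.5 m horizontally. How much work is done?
W = F·d·cosθ = (249.4)(71.5)cos(74°) = 4915 J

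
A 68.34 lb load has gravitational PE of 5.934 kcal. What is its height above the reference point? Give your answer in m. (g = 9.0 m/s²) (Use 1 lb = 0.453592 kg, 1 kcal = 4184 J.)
Convert to SI: m = 30.9985 kg, PE = 24827.9 J
h = PE/(mg) = 24827.9/(30.9985·9.0) = 88.99 m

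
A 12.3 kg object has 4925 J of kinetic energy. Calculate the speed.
v = √(2·KE/m) = √(2·4925/12.3) = 28.3 m/s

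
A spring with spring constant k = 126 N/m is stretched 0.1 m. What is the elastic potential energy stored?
PE = ½kx² = ½(126)(0.1)² = 0.63 J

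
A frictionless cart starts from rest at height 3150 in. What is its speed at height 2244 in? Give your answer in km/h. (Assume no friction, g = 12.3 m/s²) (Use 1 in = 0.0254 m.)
Convert to SI: h₁−h₂ = 23.0124 m
mgh₁ = mgh₂ + ½mv² ⇒ v = √(2g(h₁−h₂)) = √(2·12.3·23.0124) = 23.793 m/s = 85.65 km/h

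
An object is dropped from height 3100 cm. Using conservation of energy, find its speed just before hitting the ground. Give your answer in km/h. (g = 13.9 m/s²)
Convert to SI: h = 31.0 m
mgh = ½mv² ⇒ v = √(2gh) = √(2·13.9·31.0) = 29.3564 m/s = 105.7 km/h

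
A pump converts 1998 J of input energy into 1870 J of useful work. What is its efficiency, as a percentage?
η = W_out/W_in = 1870/1998 = 93.59%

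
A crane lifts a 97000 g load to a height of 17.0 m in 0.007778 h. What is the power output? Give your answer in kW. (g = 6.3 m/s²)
Convert to SI: m = 97.0 kg, h = 17.0 m, t = 28.0008 s
P = mgh/t = (97.0)(6.3)(17.0)/28.0008 = 371.014 W = 0.371 kW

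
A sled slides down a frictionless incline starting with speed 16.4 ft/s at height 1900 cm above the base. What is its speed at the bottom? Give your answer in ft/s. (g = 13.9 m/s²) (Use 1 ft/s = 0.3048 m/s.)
Convert to SI: v₀ = 4.99872 m/s, h = 19.0 m
½mv₀² + mgh = ½mv² ⇒ v = √(v₀² + 2gh) = √(4.99872² + 2·13.9·19.0) = 23.5199 m/s = 77.17 ft/s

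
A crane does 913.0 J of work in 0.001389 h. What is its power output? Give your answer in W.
Convert to SI: W = 913.0 J, t = 5.0004 s
P = W/t = 913.0/5.0004 = 182.6 W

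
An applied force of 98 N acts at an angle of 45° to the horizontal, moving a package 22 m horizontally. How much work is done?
W = F·d·cosθ = (98)(22)cos(45°) = 1525 J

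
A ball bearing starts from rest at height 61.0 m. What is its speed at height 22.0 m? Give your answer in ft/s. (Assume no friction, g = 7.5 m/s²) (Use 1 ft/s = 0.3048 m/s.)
mgh₁ = mgh₂ + ½mv² ⇒ v = √(2g(h₁−h₂)) = √(2·7.5·39.0) = 24.1868 m/s = 79.35 ft/s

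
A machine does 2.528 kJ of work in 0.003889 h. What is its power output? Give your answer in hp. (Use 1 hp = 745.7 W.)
Convert to SI: W = 2528.0 J, t = 14.0004 s
P = W/t = 2528.0/14.0004 = 180.566 W = 0.2421 hp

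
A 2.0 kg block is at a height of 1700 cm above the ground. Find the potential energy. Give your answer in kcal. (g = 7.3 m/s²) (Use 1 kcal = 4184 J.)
Convert to SI: m = 2.0 kg, h = 17.0 m
PE = mgh = (2.0)(7.3)(17.0) = 248.2 J = 0.05932 kcal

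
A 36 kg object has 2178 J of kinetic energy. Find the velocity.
v = √(2·KE/m) = √(2·2178/36) = 11.0 m/s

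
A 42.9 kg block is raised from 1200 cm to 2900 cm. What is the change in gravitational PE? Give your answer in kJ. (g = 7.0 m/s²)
Convert to SI: m = 42.9 kg, Δh = 17.0 m
ΔPE = mgΔh = (42.9)(7.0)(17.0) = 5105.1 J = 5.105 kJ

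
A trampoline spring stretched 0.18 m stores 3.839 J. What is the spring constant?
k = 2·PE/x² = 2·3.839/(0.18)² = 237.0 N/m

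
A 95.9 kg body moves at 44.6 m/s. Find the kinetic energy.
KE = ½mv² = ½(95.9)(44.6)² = 95380 J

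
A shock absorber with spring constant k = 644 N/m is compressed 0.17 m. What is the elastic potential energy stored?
PE = ½kx² = ½(644)(0.17)² = 9.306 J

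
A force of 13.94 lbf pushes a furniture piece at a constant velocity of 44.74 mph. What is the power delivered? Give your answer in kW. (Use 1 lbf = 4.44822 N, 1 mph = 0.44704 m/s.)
Convert to SI: F = 62.0082 N, v = 20.0006 m/s
P = Fv = (62.0082)(20.0006) = 1240.2 W = 1.24 kW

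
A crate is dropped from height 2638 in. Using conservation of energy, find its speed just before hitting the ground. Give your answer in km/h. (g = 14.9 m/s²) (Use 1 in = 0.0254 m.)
Convert to SI: h = 67.0052 m
mgh = ½mv² ⇒ v = √(2gh) = √(2·14.9·67.0052) = 44.6851 m/s = 160.9 km/h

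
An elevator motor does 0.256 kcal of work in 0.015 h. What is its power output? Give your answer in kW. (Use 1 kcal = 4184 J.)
Convert to SI: W = 1071.1 J, t = 54.0 s
P = W/t = 1071.1/54.0 = 19.8353 W = 0.01984 kW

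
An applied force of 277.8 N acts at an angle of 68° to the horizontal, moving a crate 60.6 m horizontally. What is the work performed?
W = F·d·cosθ = (277.8)(60.6)cos(68°) = 6306 J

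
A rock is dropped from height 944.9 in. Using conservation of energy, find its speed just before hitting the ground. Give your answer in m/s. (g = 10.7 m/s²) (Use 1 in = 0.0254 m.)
Convert to SI: h = 24.0005 m
mgh = ½mv² ⇒ v = √(2gh) = √(2·10.7·24.0005) = 22.66 m/s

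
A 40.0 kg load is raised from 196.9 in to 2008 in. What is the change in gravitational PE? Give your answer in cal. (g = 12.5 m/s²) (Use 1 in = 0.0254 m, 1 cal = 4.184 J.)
Convert to SI: m = 40.0 kg, Δh = 46.0019 m
ΔPE = mgΔh = (40.0)(12.5)(46.0019) = 23001.0 J = 5497 cal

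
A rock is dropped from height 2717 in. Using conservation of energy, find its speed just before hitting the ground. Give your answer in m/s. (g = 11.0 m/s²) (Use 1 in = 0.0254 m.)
Convert to SI: h = 69.0118 m
mgh = ½mv² ⇒ v = √(2gh) = √(2·11.0·69.0118) = 38.96 m/s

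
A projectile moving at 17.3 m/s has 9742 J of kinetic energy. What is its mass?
m = 2·KE/v² = 2·9742/(17.3)² = 65.1 kg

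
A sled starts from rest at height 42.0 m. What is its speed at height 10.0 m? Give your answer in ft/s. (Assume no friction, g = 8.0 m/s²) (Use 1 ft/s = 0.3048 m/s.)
mgh₁ = mgh₂ + ½mv² ⇒ v = √(2g(h₁−h₂)) = √(2·8.0·32.0) = 22.6274 m/s = 74.24 ft/s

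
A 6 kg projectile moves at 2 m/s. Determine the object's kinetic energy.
KE = ½mv² = ½(6)(2)² = 12.0 J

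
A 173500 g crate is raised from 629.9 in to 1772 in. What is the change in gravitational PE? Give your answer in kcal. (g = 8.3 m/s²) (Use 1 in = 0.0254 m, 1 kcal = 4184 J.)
Convert to SI: m = 173.5 kg, Δh = 29.0093 m
ΔPE = mgΔh = (173.5)(8.3)(29.0093) = 41774.9 J = 9.984 kcal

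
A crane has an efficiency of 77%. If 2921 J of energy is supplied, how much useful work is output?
W_out = η·W_in = 0.77·2921 = 2249.17 J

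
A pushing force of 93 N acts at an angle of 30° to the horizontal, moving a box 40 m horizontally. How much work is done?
W = F·d·cosθ = (93)(40)cos(30°) = 3222 J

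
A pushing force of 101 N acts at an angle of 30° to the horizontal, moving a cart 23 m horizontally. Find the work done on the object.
W = F·d·cosθ = (101)(23)cos(30°) = 2012 J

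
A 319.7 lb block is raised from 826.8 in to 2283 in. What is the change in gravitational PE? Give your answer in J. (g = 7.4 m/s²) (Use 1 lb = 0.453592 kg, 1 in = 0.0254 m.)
Convert to SI: m = 145.013 kg, Δh = 36.9875 m
ΔPE = mgΔh = (145.013)(7.4)(36.9875) = 39690 J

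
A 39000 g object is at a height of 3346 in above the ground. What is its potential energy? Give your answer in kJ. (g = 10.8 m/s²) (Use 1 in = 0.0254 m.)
Convert to SI: m = 39.0 kg, h = 84.9884 m
PE = mgh = (39.0)(10.8)(84.9884) = 35797.1 J = 35.8 kJ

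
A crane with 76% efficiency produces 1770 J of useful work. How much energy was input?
W_in = W_out/η = 1770/0.76 = 2329 J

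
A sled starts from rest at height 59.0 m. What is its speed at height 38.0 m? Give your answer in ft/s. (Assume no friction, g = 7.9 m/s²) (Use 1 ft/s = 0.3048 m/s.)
mgh₁ = mgh₂ + ½mv² ⇒ v = √(2g(h₁−h₂)) = √(2·7.9·21.0) = 18.2154 m/s = 59.76 ft/s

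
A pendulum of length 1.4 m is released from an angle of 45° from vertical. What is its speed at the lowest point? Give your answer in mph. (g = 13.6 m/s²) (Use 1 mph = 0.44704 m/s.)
h = L(1 − cosθ) = 1.4(1 − cos45°) = 0.410051 m
v = √(2gh) = √(2·13.6·0.410051) = 3.33967 m/s = 7.471 mph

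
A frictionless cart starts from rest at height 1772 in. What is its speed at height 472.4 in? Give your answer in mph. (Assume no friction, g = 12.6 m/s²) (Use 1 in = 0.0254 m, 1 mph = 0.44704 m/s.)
Convert to SI: h₁−h₂ = 33.0098 m
mgh₁ = mgh₂ + ½mv² ⇒ v = √(2g(h₁−h₂)) = √(2·12.6·33.0098) = 28.8418 m/s = 64.52 mph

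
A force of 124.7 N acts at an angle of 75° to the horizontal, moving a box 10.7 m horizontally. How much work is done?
W = F·d·cosθ = (124.7)(10.7)cos(75°) = 345.3 J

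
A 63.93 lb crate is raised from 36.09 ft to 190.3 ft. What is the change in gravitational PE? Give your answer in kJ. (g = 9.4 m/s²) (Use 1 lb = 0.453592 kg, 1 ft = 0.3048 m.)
Convert to SI: m = 28.9981 kg, Δh = 47.0032 m
ΔPE = mgΔh = (28.9981)(9.4)(47.0032) = 12812.3 J = 12.81 kJ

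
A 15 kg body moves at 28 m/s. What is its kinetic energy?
KE = ½mv² = ½(15)(28)² = 5880.0 J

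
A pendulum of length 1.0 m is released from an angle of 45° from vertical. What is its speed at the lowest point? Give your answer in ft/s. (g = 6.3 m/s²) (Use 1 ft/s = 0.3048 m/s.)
h = L(1 − cosθ) = 1.0(1 − cos45°) = 0.292893 m
v = √(2gh) = √(2·6.3·0.292893) = 1.92106 m/s = 6.303 ft/s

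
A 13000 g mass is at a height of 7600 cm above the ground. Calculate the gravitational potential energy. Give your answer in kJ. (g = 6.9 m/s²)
Convert to SI: m = 13.0 kg, h = 76.0 m
PE = mgh = (13.0)(6.9)(76.0) = 6817.2 J = 6.817 kJ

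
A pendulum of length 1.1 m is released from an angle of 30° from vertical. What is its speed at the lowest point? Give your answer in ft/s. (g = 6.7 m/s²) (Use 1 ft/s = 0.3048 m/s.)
h = L(1 − cosθ) = 1.1(1 − cos30°) = 0.147372 m
v = √(2gh) = √(2·6.7·0.147372) = 1.40527 m/s = 4.61 ft/s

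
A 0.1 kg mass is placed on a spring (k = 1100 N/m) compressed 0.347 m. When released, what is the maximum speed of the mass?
½kx² = ½mv² ⇒ v = x√(k/m) = (0.347)√(1100/0.1) = 36.39 m/s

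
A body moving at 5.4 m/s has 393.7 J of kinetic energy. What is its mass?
m = 2·KE/v² = 2·393.7/(5.4)² = 27.0 kg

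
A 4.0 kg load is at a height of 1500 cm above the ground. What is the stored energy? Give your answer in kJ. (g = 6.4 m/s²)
Convert to SI: m = 4.0 kg, h = 15.0 m
PE = mgh = (4.0)(6.4)(15.0) = 384.0 J = 0.384 kJ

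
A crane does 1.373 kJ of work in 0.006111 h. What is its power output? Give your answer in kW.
Convert to SI: W = 1373.0 J, t = 21.9996 s
P = W/t = 1373.0/21.9996 = 62.4102 W = 0.06241 kW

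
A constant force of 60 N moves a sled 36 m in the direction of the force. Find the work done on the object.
W = F·d = (60)(36) = 2160 J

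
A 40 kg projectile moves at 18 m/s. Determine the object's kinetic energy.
KE = ½mv² = ½(40)(18)² = 6480.0 J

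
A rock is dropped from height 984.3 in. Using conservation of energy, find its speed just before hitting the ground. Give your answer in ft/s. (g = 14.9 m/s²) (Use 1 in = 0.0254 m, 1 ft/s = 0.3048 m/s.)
Convert to SI: h = 25.0012 m
mgh = ½mv² ⇒ v = √(2gh) = √(2·14.9·25.0012) = 27.2954 m/s = 89.55 ft/s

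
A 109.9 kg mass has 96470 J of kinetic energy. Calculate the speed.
v = √(2·KE/m) = √(2·96470/109.9) = 41.9 m/s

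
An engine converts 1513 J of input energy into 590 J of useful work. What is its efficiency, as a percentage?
η = W_out/W_in = 590/1513 = 39.0%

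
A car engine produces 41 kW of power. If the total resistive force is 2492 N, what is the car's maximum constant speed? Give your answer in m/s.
P = Fv ⇒ v = P/F = 41000 W/2492.0 N = 16.45 m/s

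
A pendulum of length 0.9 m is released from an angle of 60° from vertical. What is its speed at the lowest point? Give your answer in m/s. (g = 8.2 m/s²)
h = L(1 − cosθ) = 0.9(1 − cos60°) = 0.45 m
v = √(2gh) = √(2·8.2·0.45) = 2.717 m/s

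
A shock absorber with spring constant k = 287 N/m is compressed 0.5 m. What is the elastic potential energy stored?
PE = ½kx² = ½(287)(0.5)² = 35.88 J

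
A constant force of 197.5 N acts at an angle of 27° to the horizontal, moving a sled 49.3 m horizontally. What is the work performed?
W = F·d·cosθ = (197.5)(49.3)cos(27°) = 8676 J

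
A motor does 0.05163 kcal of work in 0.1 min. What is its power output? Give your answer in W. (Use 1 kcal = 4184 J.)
Convert to SI: W = 216.02 J, t = 6.0 s
P = W/t = 216.02/6.0 = 36.0 W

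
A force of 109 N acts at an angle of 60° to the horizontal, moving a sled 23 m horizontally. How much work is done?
W = F·d·cosθ = (109)(23)cos(60°) = 1254 J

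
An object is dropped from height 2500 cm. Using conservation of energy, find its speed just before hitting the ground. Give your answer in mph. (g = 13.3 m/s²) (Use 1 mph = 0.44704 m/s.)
Convert to SI: h = 25.0 m
mgh = ½mv² ⇒ v = √(2gh) = √(2·13.3·25.0) = 25.7876 m/s = 57.69 mph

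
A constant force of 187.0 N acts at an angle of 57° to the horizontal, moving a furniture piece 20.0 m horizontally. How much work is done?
W = F·d·cosθ = (187.0)(20.0)cos(57°) = 2037 J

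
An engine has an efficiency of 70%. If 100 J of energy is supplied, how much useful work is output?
W_out = η·W_in = 0.7·100 = 70.0 J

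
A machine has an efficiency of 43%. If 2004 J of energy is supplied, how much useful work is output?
W_out = η·W_in = 0.43·2004 = 861.72 J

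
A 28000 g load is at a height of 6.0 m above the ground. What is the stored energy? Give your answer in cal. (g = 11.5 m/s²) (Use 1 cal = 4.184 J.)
Convert to SI: m = 28.0 kg, h = 6.0 m
PE = mgh = (28.0)(11.5)(6.0) = 1932.0 J = 461.8 cal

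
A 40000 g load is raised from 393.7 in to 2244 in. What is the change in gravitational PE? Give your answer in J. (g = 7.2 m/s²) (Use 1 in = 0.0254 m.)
Convert to SI: m = 40.0 kg, Δh = 46.9976 m
ΔPE = mgΔh = (40.0)(7.2)(46.9976) = 13540 J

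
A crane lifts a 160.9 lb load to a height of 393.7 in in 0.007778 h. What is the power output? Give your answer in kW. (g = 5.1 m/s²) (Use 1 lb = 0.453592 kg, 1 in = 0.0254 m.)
Convert to SI: m = 72.983 kg, h = 9.99998 m, t = 28.0008 s
P = mgh/t = (72.983)(5.1)(9.99998)/28.0008 = 132.929 W = 0.1329 kW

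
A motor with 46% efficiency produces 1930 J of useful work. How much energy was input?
W_in = W_out/η = 1930/0.46 = 4196 J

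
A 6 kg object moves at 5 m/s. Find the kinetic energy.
KE = ½mv² = ½(6)(5)² = 75.0 J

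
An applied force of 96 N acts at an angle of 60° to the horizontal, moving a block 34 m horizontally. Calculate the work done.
W = F·d·cosθ = (96)(34)cos(60°) = 1632 J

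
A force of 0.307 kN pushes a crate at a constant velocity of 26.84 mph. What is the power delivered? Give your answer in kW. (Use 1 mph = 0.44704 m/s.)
Convert to SI: F = 307.0 N, v = 11.9986 m/s
P = Fv = (307.0)(11.9986) = 3683.56 W = 3.684 kW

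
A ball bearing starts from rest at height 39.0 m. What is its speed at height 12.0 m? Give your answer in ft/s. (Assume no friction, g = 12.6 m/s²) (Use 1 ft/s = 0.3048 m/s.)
mgh₁ = mgh₂ + ½mv² ⇒ v = √(2g(h₁−h₂)) = √(2·12.6·27.0) = 26.0845 m/s = 85.58 ft/s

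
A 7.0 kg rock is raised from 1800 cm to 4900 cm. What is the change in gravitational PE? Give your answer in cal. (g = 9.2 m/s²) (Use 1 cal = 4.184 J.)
Convert to SI: m = 7.0 kg, Δh = 31.0 m
ΔPE = mgΔh = (7.0)(9.2)(31.0) = 1996.4 J = 477.2 cal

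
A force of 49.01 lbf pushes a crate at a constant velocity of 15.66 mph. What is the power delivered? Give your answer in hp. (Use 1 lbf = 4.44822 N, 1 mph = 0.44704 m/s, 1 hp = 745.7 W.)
Convert to SI: F = 218.007 N, v = 7.00065 m/s
P = Fv = (218.007)(7.00065) = 1526.19 W = 2.047 hp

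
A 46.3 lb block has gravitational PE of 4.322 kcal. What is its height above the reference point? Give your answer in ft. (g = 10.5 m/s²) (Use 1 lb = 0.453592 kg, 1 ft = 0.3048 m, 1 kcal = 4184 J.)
Convert to SI: m = 21.0013 kg, PE = 18083.2 J
h = PE/(mg) = 18083.2/(21.0013·10.5) = 82.0051 m = 269.0 ft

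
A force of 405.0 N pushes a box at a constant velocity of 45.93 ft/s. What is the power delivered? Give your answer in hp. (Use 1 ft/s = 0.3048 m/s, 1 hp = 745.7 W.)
Convert to SI: F = 405.0 N, v = 13.9995 m/s
P = Fv = (405.0)(13.9995) = 5669.78 W = 7.603 hp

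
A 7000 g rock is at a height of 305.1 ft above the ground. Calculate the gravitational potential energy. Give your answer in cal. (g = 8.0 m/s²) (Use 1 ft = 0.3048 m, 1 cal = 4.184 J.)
Convert to SI: m = 7.0 kg, h = 92.9945 m
PE = mgh = (7.0)(8.0)(92.9945) = 5207.69 J = 1245 cal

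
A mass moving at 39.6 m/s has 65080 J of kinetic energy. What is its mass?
m = 2·KE/v² = 2·65080/(39.6)² = 83.0 kg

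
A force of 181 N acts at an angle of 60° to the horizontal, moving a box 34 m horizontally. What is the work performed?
W = F·d·cosθ = (181)(34)cos(60°) = 3077 J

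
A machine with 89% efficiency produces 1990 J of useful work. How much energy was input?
W_in = W_out/η = 1990/0.89 = 2236 J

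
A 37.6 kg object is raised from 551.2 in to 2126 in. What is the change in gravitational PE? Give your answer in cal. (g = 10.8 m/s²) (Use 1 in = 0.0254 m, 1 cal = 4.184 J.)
Convert to SI: m = 37.6 kg, Δh = 39.9999 m
ΔPE = mgΔh = (37.6)(10.8)(39.9999) = 16243.2 J = 3882 cal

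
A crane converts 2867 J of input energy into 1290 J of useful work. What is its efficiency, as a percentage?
η = W_out/W_in = 1290/2867 = 44.99%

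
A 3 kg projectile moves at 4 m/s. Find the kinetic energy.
KE = ½mv² = ½(3)(4)² = 24.0 J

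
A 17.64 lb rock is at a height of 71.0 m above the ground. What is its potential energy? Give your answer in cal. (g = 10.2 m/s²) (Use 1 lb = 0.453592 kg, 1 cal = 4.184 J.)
Convert to SI: m = 8.00136 kg, h = 71.0 m
PE = mgh = (8.00136)(10.2)(71.0) = 5794.59 J = 1385 cal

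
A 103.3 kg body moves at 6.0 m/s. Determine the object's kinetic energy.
KE = ½mv² = ½(103.3)(6.0)² = 1859 J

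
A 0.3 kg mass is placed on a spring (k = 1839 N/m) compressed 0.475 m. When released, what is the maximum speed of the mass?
½kx² = ½mv² ⇒ v = x√(k/m) = (0.475)√(1839/0.3) = 37.19 m/s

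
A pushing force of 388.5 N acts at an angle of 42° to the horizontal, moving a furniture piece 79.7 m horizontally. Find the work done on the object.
W = F·d·cosθ = (388.5)(79.7)cos(42°) = 23010 J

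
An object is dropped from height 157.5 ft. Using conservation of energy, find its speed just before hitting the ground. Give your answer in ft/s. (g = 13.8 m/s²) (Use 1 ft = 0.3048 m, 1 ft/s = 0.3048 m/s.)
Convert to SI: h = 48.006 m
mgh = ½mv² ⇒ v = √(2gh) = √(2·13.8·48.006) = 36.4001 m/s = 119.4 ft/s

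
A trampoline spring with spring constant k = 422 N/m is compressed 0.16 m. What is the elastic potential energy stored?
PE = ½kx² = ½(422)(0.16)² = 5.402 J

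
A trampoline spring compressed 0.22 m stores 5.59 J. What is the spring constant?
k = 2·PE/x² = 2·5.59/(0.22)² = 231.0 N/m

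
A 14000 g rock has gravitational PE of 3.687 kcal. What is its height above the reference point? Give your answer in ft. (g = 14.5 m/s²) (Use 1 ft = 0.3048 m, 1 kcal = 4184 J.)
Convert to SI: m = 14.0 kg, PE = 15426.4 J
h = PE/(mg) = 15426.4/(14.0·14.5) = 75.9922 m = 249.3 ft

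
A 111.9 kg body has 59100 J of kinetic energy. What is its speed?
v = √(2·KE/m) = √(2·59100/111.9) = 32.5 m/s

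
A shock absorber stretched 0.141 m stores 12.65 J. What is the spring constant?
k = 2·PE/x² = 2·12.65/(0.141)² = 1273 N/m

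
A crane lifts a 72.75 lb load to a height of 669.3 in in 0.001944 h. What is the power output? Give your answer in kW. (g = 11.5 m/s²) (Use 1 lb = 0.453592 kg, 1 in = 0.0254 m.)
Convert to SI: m = 32.9988 kg, h = 17.0002 m, t = 6.9984 s
P = mgh/t = (32.9988)(11.5)(17.0002)/6.9984 = 921.832 W = 0.9218 kW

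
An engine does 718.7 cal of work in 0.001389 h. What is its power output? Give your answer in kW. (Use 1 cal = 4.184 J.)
Convert to SI: W = 3007.04 J, t = 5.0004 s
P = W/t = 3007.04/5.0004 = 601.36 W = 0.6014 kW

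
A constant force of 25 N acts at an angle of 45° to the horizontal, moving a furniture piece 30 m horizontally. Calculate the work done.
W = F·d·cosθ = (25)(30)cos(45°) = 530.3 J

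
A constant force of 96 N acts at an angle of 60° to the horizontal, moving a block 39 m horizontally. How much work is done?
W = F·d·cosθ = (96)(39)cos(60°) = 1872 J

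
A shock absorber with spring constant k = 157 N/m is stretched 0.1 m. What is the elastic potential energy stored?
PE = ½kx² = ½(157)(0.1)² = 0.785 J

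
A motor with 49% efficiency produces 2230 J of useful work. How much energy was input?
W_in = W_out/η = 2230/0.49 = 4551 J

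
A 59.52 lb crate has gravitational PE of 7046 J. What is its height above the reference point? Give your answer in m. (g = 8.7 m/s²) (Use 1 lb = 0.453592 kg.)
Convert to SI: m = 26.9978 kg, PE = 7046.0 J
h = PE/(mg) = 7046.0/(26.9978·8.7) = 30.0 m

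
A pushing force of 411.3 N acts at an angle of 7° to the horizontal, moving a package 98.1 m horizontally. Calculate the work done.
W = F·d·cosθ = (411.3)(98.1)cos(7°) = 40050 J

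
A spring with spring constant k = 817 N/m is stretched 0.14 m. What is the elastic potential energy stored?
PE = ½kx² = ½(817)(0.14)² = 8.007 J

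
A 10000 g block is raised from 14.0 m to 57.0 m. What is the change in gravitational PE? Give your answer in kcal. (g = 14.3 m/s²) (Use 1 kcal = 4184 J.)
Convert to SI: m = 10.0 kg, Δh = 43.0 m
ΔPE = mgΔh = (10.0)(14.3)(43.0) = 6149.0 J = 1.47 kcal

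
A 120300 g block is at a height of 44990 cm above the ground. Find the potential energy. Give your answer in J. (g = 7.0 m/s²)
Convert to SI: m = 120.3 kg, h = 449.9 m
PE = mgh = (120.3)(7.0)(449.9) = 378900 J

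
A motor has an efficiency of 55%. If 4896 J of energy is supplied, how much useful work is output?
W_out = η·W_in = 0.55·4896 = 2692.8 J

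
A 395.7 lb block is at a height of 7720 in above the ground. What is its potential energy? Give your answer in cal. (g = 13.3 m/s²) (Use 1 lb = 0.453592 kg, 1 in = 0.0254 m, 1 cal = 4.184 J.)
Convert to SI: m = 179.486 kg, h = 196.088 m
PE = mgh = (179.486)(13.3)(196.088) = 468095 J = 111900 cal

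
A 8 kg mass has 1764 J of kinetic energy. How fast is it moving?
v = √(2·KE/m) = √(2·1764/8) = 21.0 m/s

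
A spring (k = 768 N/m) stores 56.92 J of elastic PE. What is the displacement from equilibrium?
x = √(2·PE/k) = √(2·56.92/768) = 0.385 m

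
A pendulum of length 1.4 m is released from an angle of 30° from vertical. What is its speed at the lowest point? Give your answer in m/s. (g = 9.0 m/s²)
h = L(1 − cosθ) = 1.4(1 − cos30°) = 0.187564 m
v = √(2gh) = √(2·9.0·0.187564) = 1.837 m/s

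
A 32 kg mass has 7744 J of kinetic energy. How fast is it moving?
v = √(2·KE/m) = √(2·7744/32) = 22.0 m/s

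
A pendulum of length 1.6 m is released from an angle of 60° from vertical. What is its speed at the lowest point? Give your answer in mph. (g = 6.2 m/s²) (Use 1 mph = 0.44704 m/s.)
h = L(1 − cosθ) = 1.6(1 − cos60°) = 0.8 m
v = √(2gh) = √(2·6.2·0.8) = 3.1496 m/s = 7.045 mph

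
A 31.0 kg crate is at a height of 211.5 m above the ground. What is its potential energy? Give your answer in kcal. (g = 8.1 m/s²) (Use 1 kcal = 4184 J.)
PE = mgh = (31.0)(8.1)(211.5) = 53107.7 J = 12.69 kcal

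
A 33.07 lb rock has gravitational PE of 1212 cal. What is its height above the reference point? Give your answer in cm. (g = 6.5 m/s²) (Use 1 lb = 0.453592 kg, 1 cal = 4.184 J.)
Convert to SI: m = 15.0003 kg, PE = 5071.01 J
h = PE/(mg) = 5071.01/(15.0003·6.5) = 52.0093 m = 5201 cm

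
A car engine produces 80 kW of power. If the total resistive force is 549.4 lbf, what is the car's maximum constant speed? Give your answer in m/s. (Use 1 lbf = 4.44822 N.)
Convert to SI: F = 2443.85 N
P = Fv ⇒ v = P/F = 80000 W/2443.85 N = 32.74 m/s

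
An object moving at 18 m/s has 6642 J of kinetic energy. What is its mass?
m = 2·KE/v² = 2·6642/(18)² = 41.0 kg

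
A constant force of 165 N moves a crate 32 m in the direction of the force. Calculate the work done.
W = F·d = (165)(32) = 5280 J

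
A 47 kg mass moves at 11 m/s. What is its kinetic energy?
KE = ½mv² = ½(47)(11)² = 2843.5 J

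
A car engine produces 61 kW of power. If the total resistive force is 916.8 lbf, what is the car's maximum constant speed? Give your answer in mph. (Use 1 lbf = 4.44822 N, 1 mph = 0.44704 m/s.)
Convert to SI: F = 4078.13 N
P = Fv ⇒ v = P/F = 61000 W/4078.13 N = 14.9578 m/s = 33.46 mph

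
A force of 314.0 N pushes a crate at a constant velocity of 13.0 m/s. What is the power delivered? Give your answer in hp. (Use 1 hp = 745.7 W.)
P = Fv = (314.0)(13.0) = 4082.0 W = 5.474 hp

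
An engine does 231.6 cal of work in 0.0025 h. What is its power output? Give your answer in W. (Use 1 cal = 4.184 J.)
Convert to SI: W = 969.014 J, t = 9.0 s
P = W/t = 969.014/9.0 = 107.7 W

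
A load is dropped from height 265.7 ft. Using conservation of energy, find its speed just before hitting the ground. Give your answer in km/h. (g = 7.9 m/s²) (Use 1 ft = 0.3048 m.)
Convert to SI: h = 80.9854 m
mgh = ½mv² ⇒ v = √(2gh) = √(2·7.9·80.9854) = 35.7711 m/s = 128.8 km/h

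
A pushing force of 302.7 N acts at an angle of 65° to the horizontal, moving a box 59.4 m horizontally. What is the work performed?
W = F·d·cosθ = (302.7)(59.4)cos(65°) = 7599 J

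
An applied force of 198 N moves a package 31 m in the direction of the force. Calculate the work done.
W = F·d = (198)(31) = 6138 J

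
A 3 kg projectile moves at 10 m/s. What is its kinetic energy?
KE = ½mv² = ½(3)(10)² = 150.0 J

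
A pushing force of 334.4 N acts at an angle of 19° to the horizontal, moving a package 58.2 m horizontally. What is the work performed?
W = F·d·cosθ = (334.4)(58.2)cos(19°) = 18400 J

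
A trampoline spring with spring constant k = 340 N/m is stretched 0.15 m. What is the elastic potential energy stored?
PE = ½kx² = ½(340)(0.15)² = 3.825 J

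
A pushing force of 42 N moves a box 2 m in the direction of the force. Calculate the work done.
W = F·d = (42)(2) = 84.0 J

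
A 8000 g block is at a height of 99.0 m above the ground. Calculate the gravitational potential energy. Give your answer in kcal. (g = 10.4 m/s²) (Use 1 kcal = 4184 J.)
Convert to SI: m = 8.0 kg, h = 99.0 m
PE = mgh = (8.0)(10.4)(99.0) = 8236.8 J = 1.969 kcal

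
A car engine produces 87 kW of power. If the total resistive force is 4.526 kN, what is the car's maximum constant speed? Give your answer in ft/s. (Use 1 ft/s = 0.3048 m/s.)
Convert to SI: F = 4526.0 N
P = Fv ⇒ v = P/F = 87000 W/4526.0 N = 19.2223 m/s = 63.07 ft/s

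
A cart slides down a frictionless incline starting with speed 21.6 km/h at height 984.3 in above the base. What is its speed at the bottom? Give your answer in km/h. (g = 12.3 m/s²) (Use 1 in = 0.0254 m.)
Convert to SI: v₀ = 6.0 m/s, h = 25.0012 m
½mv₀² + mgh = ½mv² ⇒ v = √(v₀² + 2gh) = √(6.0² + 2·12.3·25.0012) = 25.5153 m/s = 91.86 km/h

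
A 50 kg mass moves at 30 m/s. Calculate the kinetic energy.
KE = ½mv² = ½(50)(30)² = 22500.0 J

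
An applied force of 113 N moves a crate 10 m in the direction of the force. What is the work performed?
W = F·d = (113)(10) = 1130 J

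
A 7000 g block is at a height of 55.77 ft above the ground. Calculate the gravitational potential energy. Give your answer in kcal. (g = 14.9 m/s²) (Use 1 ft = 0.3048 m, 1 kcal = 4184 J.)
Convert to SI: m = 7.0 kg, h = 16.9987 m
PE = mgh = (7.0)(14.9)(16.9987) = 1772.96 J = 0.4237 kcal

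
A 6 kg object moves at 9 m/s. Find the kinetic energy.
KE = ½mv² = ½(6)(9)² = 243.0 J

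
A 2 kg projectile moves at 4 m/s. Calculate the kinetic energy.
KE = ½mv² = ½(2)(4)² = 16.0 J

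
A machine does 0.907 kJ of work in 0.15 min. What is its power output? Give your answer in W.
Convert to SI: W = 907.0 J, t = 9.0 s
P = W/t = 907.0/9.0 = 100.8 W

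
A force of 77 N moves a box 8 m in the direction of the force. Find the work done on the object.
W = F·d = (77)(8) = 616.0 J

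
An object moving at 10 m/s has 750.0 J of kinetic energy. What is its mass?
m = 2·KE/v² = 2·750.0/(10)² = 15.0 kg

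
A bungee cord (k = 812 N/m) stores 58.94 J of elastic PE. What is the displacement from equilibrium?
x = √(2·PE/k) = √(2·58.94/812) = 0.381 m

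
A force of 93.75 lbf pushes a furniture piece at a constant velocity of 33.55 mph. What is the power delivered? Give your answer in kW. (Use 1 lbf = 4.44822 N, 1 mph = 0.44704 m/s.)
Convert to SI: F = 417.021 N, v = 14.9982 m/s
P = Fv = (417.021)(14.9982) = 6254.56 W = 6.255 kW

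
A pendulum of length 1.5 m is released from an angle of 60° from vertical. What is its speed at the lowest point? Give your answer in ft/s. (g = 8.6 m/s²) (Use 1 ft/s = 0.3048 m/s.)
h = L(1 − cosθ) = 1.5(1 − cos60°) = 0.75 m
v = √(2gh) = √(2·8.6·0.75) = 3.59166 m/s = 11.78 ft/s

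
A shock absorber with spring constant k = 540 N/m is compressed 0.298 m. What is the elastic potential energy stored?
PE = ½kx² = ½(540)(0.298)² = 23.98 J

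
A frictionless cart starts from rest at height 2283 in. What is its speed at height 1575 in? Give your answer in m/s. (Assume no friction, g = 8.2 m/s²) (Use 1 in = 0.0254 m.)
Convert to SI: h₁−h₂ = 17.9832 m
mgh₁ = mgh₂ + ½mv² ⇒ v = √(2g(h₁−h₂)) = √(2·8.2·17.9832) = 17.17 m/s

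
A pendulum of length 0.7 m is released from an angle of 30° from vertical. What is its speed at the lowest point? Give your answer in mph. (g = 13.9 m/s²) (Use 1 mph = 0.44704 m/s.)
h = L(1 − cosθ) = 0.7(1 − cos30°) = 0.0937822 m
v = √(2gh) = √(2·13.9·0.0937822) = 1.61467 m/s = 3.612 mph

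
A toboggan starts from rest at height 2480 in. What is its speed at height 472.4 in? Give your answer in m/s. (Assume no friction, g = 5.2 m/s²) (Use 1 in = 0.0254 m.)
Convert to SI: h₁−h₂ = 50.993 m
mgh₁ = mgh₂ + ½mv² ⇒ v = √(2g(h₁−h₂)) = √(2·5.2·50.993) = 23.03 m/s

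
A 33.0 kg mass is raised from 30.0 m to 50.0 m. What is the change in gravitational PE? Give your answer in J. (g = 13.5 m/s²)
ΔPE = mgΔh = (33.0)(13.5)(20.0) = 8910 J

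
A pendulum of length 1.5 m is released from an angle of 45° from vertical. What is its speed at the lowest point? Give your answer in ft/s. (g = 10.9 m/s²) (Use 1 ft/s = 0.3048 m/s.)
h = L(1 − cosθ) = 1.5(1 − cos45°) = 0.43934 m
v = √(2gh) = √(2·10.9·0.43934) = 3.09477 m/s = 10.15 ft/s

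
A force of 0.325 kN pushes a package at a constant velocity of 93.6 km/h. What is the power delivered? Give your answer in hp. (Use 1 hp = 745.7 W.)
Convert to SI: F = 325.0 N, v = 26.0 m/s
P = Fv = (325.0)(26.0) = 8450.0 W = 11.33 hp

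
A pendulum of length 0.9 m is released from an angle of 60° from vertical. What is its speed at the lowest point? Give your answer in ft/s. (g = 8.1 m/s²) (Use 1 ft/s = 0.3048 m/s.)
h = L(1 − cosθ) = 0.9(1 − cos60°) = 0.45 m
v = √(2gh) = √(2·8.1·0.45) = 2.7 m/s = 8.858 ft/s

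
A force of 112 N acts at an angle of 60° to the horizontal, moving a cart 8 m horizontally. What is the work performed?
W = F·d·cosθ = (112)(8)cos(60°) = 448.0 J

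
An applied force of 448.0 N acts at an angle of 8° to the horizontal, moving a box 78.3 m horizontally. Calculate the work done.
W = F·d·cosθ = (448.0)(78.3)cos(8°) = 34740 J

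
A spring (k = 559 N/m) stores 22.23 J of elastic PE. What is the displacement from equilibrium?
x = √(2·PE/k) = √(2·22.23/559) = 0.282 m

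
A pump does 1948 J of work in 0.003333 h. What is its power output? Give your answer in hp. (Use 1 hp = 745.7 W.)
Convert to SI: W = 1948.0 J, t = 11.9988 s
P = W/t = 1948.0/11.9988 = 162.35 W = 0.2177 hp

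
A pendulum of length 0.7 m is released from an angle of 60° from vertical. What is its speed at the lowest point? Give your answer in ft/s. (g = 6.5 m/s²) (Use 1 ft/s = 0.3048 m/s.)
h = L(1 − cosθ) = 0.7(1 − cos60°) = 0.35 m
v = √(2gh) = √(2·6.5·0.35) = 2.13307 m/s = 6.998 ft/s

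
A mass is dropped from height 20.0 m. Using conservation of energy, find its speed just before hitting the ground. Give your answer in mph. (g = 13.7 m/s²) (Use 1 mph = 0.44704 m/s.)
mgh = ½mv² ⇒ v = √(2gh) = √(2·13.7·20.0) = 23.4094 m/s = 52.37 mph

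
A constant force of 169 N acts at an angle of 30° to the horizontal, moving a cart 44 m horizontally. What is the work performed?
W = F·d·cosθ = (169)(44)cos(30°) = 6440 J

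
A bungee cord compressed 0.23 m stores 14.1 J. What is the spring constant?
k = 2·PE/x² = 2·14.1/(0.23)² = 533.1 N/m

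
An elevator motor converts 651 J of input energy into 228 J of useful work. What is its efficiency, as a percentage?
η = W_out/W_in = 228/651 = 35.02%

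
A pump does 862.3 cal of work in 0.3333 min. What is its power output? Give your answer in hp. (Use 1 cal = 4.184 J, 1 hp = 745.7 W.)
Convert to SI: W = 3607.86 J, t = 19.998 s
P = W/t = 3607.86/19.998 = 180.411 W = 0.2419 hp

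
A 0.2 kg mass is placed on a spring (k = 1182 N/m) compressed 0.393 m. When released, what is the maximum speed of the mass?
½kx² = ½mv² ⇒ v = x√(k/m) = (0.393)√(1182/0.2) = 30.21 m/s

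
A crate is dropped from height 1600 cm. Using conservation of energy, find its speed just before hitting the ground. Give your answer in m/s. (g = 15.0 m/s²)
Convert to SI: h = 16.0 m
mgh = ½mv² ⇒ v = √(2gh) = √(2·15.0·16.0) = 21.91 m/s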